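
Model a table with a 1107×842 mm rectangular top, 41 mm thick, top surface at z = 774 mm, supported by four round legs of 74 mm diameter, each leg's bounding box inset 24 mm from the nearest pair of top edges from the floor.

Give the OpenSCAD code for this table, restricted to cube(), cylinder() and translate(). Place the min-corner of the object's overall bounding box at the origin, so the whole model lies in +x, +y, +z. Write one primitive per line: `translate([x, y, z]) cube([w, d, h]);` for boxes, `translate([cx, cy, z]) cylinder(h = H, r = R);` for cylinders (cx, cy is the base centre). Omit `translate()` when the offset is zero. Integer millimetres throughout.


// leg_h = 774 - 41 = 733
translate([0, 0, 733]) cube([1107, 842, 41]);
translate([61, 61, 0]) cylinder(h = 733, r = 37);
translate([1046, 61, 0]) cylinder(h = 733, r = 37);
translate([61, 781, 0]) cylinder(h = 733, r = 37);
translate([1046, 781, 0]) cylinder(h = 733, r = 37);


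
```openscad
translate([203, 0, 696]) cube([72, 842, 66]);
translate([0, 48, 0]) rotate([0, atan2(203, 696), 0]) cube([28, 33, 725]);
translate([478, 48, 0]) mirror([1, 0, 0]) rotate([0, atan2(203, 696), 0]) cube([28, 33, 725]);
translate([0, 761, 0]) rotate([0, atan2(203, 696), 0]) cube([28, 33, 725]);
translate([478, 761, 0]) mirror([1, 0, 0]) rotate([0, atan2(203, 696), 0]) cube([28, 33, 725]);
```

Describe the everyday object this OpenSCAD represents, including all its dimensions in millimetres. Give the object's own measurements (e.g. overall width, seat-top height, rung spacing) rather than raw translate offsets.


A sawhorse. A 72×842×66 mm beam (x, y, z) sits on two A-frame leg pairs. Each pair is two raked legs of 28×33 mm section (33 mm along y) splaying symmetrically in x. Each leg rises 696 mm vertically over 203 mm of horizontal reach and is 725 mm long along its own axis. Every leg's outer bottom edge rests on the floor and its outer top edge meets a bottom edge of the beam — the left legs (tilting toward +x) meet the beam's −x bottom edge, the right legs (their mirror images, tilting toward −x) meet its +x bottom edge — so the leg tops tuck under the beam, the beam's underside is 696 mm above the floor, and the feet are 478 mm apart outside-to-outside with the beam centred between them. The two leg pairs are set in 48 mm from either end of the beam.


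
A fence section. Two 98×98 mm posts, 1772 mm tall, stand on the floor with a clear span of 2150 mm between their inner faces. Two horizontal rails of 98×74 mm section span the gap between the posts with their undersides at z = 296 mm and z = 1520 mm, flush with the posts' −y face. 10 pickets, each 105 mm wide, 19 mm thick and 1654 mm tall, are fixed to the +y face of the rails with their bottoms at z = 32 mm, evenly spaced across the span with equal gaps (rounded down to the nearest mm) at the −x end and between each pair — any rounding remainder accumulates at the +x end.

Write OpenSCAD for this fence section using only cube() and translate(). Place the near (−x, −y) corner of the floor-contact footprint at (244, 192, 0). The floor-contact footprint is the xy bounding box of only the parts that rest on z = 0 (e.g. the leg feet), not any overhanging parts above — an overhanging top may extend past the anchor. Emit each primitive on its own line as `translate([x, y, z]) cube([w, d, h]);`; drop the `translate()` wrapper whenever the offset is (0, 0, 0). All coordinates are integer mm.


translate([244, 192, 0]) cube([98, 98, 1772]);
translate([2492, 192, 0]) cube([98, 98, 1772]);
translate([342, 192, 296]) cube([2150, 98, 74]);
translate([342, 192, 1520]) cube([2150, 98, 74]);
translate([442, 290, 32]) cube([105, 19, 1654]);
translate([647, 290, 32]) cube([105, 19, 1654]);
translate([852, 290, 32]) cube([105, 19, 1654]);
translate([1057, 290, 32]) cube([105, 19, 1654]);
translate([1262, 290, 32]) cube([105, 19, 1654]);
translate([1467, 290, 32]) cube([105, 19, 1654]);
translate([1672, 290, 32]) cube([105, 19, 1654]);
translate([1877, 290, 32]) cube([105, 19, 1654]);
translate([2082, 290, 32]) cube([105, 19, 1654]);
translate([2287, 290, 32]) cube([105, 19, 1654]);


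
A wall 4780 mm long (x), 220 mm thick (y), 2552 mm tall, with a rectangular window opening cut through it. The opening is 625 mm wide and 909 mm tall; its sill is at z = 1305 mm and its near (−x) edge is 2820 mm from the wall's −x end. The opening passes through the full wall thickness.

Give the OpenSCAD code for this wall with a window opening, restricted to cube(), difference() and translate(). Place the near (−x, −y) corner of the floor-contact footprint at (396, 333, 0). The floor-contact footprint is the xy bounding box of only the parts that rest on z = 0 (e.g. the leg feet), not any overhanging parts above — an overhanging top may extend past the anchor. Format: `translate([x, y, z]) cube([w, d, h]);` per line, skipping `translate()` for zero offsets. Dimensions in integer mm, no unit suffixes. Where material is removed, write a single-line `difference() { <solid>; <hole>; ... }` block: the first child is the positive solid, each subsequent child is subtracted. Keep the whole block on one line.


difference() { translate([396, 333, 0]) cube([4780, 220, 2552]); translate([3216, 333, 1305]) cube([625, 220, 909]); }


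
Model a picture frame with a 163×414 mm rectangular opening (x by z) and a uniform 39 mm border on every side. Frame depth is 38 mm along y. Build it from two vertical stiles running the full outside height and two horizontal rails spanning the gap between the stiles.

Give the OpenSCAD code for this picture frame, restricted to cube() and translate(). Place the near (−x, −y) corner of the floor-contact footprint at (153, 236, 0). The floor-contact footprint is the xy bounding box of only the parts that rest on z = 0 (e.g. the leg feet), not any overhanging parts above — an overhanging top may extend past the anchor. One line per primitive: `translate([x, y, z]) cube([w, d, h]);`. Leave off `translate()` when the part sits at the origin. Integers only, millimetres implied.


translate([153, 236, 0]) cube([39, 38, 492]);
translate([355, 236, 0]) cube([39, 38, 492]);
translate([192, 236, 0]) cube([163, 38, 39]);
translate([192, 236, 453]) cube([163, 38, 39]);


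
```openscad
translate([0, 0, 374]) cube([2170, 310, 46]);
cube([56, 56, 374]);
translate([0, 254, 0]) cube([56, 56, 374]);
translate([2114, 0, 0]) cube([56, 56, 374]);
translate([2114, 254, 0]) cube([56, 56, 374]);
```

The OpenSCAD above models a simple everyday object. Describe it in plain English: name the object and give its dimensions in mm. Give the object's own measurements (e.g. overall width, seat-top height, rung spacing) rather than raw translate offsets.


A long wooden bench with a 2170 mm (x) × 310 mm (y) seat, 46 mm thick, its top surface 420 mm above the floor. Four 56 mm square legs at the seat corners, flush with the edges, run from z = 0 to the seat underside.


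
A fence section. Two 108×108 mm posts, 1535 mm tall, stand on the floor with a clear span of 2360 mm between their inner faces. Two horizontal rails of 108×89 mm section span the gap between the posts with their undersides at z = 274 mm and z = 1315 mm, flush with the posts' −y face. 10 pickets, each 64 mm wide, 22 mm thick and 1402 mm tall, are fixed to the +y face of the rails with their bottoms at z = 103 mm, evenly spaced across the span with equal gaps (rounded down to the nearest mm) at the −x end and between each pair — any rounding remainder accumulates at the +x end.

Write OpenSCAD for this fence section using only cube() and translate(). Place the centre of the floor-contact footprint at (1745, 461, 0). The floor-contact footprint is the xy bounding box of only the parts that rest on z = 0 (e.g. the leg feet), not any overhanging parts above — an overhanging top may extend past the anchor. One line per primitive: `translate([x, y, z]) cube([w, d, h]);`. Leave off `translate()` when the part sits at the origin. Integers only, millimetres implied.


translate([457, 407, 0]) cube([108, 108, 1535]);
translate([2925, 407, 0]) cube([108, 108, 1535]);
translate([565, 407, 274]) cube([2360, 108, 89]);
translate([565, 407, 1315]) cube([2360, 108, 89]);
translate([721, 515, 103]) cube([64, 22, 1402]);
translate([941, 515, 103]) cube([64, 22, 1402]);
translate([1161, 515, 103]) cube([64, 22, 1402]);
translate([1381, 515, 103]) cube([64, 22, 1402]);
translate([1601, 515, 103]) cube([64, 22, 1402]);
translate([1821, 515, 103]) cube([64, 22, 1402]);
translate([2041, 515, 103]) cube([64, 22, 1402]);
translate([2261, 515, 103]) cube([64, 22, 1402]);
translate([2481, 515, 103]) cube([64, 22, 1402]);
translate([2701, 515, 103]) cube([64, 22, 1402]);


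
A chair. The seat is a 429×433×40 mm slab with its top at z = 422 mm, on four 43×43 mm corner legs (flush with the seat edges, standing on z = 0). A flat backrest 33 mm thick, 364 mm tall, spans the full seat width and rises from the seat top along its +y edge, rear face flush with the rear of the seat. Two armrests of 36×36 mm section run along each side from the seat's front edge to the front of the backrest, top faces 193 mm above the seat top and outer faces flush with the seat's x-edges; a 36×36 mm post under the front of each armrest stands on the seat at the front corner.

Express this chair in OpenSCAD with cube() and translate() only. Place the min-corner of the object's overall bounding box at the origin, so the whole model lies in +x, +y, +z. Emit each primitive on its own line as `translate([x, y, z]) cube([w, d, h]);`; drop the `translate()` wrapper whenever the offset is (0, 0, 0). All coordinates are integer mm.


// leg_h = 422 - 40 = 382
// arm post h = 193 - 36 = 157
translate([0, 0, 382]) cube([429, 433, 40]);
cube([43, 43, 382]);
translate([386, 0, 0]) cube([43, 43, 382]);
translate([0, 390, 0]) cube([43, 43, 382]);
translate([386, 390, 0]) cube([43, 43, 382]);
translate([0, 400, 422]) cube([429, 33, 364]);
translate([0, 0, 579]) cube([36, 400, 36]);
translate([393, 0, 579]) cube([36, 400, 36]);
translate([0, 0, 422]) cube([36, 36, 157]);
translate([393, 0, 422]) cube([36, 36, 157]);


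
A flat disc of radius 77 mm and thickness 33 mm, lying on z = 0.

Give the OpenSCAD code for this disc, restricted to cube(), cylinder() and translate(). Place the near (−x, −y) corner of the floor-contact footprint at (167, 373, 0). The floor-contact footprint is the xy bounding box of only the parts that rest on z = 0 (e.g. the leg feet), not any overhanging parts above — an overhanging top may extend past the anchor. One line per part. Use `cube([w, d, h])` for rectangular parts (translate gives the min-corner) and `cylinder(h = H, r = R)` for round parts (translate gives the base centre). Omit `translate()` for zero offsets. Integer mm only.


translate([244, 450, 0]) cylinder(h = 33, r = 77);


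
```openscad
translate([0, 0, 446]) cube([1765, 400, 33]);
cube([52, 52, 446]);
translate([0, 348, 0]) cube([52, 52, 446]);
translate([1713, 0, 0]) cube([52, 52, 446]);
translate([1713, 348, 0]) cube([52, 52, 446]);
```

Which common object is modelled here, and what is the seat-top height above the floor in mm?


A bench. The seat-top height is 479 mm.

A long slab on four corner posts — a bench. The slab sits at z = 446 with thickness 33, so the top is 446 + 33 = 479 mm.


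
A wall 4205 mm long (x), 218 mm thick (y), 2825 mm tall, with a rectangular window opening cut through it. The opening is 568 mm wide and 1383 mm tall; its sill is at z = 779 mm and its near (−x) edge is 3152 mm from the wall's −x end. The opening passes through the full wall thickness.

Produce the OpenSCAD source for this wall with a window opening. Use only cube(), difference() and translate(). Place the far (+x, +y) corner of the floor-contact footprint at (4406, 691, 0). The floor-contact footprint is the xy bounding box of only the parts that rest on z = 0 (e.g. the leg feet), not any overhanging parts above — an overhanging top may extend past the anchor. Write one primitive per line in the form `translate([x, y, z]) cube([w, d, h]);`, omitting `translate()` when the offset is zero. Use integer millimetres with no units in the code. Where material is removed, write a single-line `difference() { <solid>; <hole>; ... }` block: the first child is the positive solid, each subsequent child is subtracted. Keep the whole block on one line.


difference() { translate([201, 473, 0]) cube([4205, 218, 2825]); translate([3353, 473, 779]) cube([568, 218, 1383]); }


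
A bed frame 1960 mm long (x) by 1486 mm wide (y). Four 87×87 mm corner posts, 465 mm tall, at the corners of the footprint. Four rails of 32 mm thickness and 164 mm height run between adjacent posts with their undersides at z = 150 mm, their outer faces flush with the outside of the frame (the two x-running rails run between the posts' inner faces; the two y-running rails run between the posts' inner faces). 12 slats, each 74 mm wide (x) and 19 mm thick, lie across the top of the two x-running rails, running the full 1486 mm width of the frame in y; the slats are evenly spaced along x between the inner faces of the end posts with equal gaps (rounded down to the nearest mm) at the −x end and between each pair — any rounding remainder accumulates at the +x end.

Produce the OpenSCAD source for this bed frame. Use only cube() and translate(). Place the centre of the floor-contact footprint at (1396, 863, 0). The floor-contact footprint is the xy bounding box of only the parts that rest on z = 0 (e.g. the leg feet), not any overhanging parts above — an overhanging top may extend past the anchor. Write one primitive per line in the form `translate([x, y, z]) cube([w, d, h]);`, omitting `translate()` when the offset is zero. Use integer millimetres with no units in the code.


// slat z = rail_z + rail_h = 150 + 164 = 314
// slat gap = ⌊(1786 − 12·74) / 13⌋ = 69
translate([416, 120, 0]) cube([87, 87, 465]);
translate([416, 1519, 0]) cube([87, 87, 465]);
translate([2289, 120, 0]) cube([87, 87, 465]);
translate([2289, 1519, 0]) cube([87, 87, 465]);
translate([503, 120, 150]) cube([1786, 32, 164]);
translate([503, 1574, 150]) cube([1786, 32, 164]);
translate([416, 207, 150]) cube([32, 1312, 164]);
translate([2344, 207, 150]) cube([32, 1312, 164]);
translate([572, 120, 314]) cube([74, 1486, 19]);
translate([715, 120, 314]) cube([74, 1486, 19]);
translate([858, 120, 314]) cube([74, 1486, 19]);
translate([1001, 120, 314]) cube([74, 1486, 19]);
translate([1144, 120, 314]) cube([74, 1486, 19]);
translate([1287, 120, 314]) cube([74, 1486, 19]);
translate([1430, 120, 314]) cube([74, 1486, 19]);
translate([1573, 120, 314]) cube([74, 1486, 19]);
translate([1716, 120, 314]) cube([74, 1486, 19]);
translate([1859, 120, 314]) cube([74, 1486, 19]);
translate([2002, 120, 314]) cube([74, 1486, 19]);
translate([2145, 120, 314]) cube([74, 1486, 19]);


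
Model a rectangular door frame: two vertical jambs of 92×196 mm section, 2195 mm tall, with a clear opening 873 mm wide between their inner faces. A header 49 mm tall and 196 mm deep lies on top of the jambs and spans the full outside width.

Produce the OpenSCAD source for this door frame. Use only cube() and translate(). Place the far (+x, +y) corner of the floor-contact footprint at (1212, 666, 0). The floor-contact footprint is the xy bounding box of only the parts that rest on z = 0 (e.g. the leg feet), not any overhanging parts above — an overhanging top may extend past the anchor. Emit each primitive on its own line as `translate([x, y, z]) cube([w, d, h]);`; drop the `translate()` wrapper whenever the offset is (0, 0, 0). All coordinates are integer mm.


translate([155, 470, 0]) cube([92, 196, 2195]);
translate([1120, 470, 0]) cube([92, 196, 2195]);
translate([155, 470, 2195]) cube([1057, 196, 49]);


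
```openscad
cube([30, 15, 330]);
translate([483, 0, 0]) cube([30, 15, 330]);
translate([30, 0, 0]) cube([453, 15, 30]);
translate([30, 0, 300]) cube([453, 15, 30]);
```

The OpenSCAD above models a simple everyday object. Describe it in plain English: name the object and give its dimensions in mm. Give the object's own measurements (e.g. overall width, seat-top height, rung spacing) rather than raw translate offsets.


A rectangular picture frame lying in the x–z plane (depth along y). The opening is 453 mm wide (x) by 270 mm tall (z), surrounded by a border 30 mm wide on all four sides. The frame is 15 mm deep and is made of two full-height vertical stiles with two horizontal rails fitted between them.


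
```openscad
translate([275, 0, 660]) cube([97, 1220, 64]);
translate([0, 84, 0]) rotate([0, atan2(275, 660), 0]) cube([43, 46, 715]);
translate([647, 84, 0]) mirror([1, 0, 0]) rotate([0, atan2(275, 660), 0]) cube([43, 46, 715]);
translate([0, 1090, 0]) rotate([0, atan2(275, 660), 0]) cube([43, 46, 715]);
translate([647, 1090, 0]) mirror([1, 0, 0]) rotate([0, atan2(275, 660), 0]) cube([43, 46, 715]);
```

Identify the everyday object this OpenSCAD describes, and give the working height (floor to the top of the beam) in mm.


A sawhorse. The overall height is 724 mm.

A beam across two mirrored pairs of raked legs — a sawhorse. The beam's underside is at z = 660 (matching the legs' vertical rise in atan2(275, 660)) and the beam is 64 mm tall, so its top is at 660 + 64 = 724 mm. The raked legs top out at the beam's underside, so that is the highest point.


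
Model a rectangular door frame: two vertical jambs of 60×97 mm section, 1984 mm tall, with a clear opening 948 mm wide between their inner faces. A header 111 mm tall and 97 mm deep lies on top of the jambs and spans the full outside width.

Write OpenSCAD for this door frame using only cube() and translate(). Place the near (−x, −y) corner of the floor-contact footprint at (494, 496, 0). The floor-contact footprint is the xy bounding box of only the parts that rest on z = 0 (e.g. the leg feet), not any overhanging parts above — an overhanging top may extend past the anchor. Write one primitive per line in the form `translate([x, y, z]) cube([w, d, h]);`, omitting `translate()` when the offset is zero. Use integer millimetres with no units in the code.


translate([494, 496, 0]) cube([60, 97, 1984]);
translate([1502, 496, 0]) cube([60, 97, 1984]);
translate([494, 496, 1984]) cube([1068, 97, 111]);


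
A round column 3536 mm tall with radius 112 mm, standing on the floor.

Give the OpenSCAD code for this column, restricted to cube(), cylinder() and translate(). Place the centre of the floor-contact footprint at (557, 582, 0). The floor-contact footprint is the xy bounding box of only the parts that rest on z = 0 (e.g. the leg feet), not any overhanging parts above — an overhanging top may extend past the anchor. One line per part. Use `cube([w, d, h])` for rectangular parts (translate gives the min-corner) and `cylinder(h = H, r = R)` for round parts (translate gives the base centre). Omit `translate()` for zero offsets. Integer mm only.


translate([557, 582, 0]) cylinder(h = 3536, r = 112);


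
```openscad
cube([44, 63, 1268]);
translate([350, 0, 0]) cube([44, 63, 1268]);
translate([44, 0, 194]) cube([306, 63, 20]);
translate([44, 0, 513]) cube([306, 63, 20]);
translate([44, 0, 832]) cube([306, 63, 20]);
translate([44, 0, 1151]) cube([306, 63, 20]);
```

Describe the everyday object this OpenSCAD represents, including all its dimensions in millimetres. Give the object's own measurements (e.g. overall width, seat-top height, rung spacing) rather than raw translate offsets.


A straight ladder. Two 44×63 mm vertical rails, 1268 mm tall, stand 394 mm apart (outside-to-outside) with their front faces coplanar on the −y side. 4 rungs, each 63 mm deep and 20 mm tall, span between the inner faces of the rails, front faces flush with the rails. The lowest rung's underside is at z = 194 mm and rungs are spaced 319 mm apart (underside to underside).


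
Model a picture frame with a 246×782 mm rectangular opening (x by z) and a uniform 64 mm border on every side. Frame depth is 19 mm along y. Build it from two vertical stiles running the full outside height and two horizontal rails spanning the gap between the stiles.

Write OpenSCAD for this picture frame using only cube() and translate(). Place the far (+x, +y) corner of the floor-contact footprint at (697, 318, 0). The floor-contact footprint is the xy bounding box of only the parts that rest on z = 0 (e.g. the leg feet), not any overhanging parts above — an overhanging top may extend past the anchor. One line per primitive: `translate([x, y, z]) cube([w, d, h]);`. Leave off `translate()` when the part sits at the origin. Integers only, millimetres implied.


translate([323, 299, 0]) cube([64, 19, 910]);
translate([633, 299, 0]) cube([64, 19, 910]);
translate([387, 299, 0]) cube([246, 19, 64]);
translate([387, 299, 846]) cube([246, 19, 64]);


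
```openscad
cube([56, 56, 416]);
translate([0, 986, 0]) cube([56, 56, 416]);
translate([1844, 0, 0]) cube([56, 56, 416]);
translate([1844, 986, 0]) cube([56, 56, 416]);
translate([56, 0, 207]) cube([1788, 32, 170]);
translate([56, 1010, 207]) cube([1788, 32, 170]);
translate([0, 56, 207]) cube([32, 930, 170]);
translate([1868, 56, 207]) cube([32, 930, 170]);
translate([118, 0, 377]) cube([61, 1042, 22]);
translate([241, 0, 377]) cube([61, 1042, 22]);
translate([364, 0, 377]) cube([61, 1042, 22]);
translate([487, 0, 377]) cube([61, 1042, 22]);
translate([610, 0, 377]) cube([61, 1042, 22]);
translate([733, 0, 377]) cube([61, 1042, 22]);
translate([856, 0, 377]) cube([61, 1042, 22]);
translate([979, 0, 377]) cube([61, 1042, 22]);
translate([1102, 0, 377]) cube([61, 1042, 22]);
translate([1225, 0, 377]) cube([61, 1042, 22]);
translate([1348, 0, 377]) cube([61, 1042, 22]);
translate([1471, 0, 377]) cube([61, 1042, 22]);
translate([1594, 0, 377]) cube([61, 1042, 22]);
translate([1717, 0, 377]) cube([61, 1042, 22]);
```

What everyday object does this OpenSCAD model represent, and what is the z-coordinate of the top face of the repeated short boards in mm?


A bed frame. The slat-top height is 399 mm.

Four posts, four rails, and a row of slats — a bed frame. Slats sit on the rails at z = 207 + 170 = 377; with slat thickness 22, the top is 399 mm.


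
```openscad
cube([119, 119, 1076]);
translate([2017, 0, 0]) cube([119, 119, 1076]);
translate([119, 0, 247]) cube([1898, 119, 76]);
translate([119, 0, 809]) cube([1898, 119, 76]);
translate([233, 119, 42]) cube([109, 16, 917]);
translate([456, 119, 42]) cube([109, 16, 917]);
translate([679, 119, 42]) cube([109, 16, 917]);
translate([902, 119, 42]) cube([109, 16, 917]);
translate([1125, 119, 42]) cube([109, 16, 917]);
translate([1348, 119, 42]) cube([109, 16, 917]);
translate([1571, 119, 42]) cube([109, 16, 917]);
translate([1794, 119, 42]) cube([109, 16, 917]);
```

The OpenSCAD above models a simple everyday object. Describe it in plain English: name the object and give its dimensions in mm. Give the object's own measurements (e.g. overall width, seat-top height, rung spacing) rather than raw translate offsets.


A fence section. Two 119×119 mm posts, 1076 mm tall, stand on the floor with a clear span of 1898 mm between their inner faces. Two horizontal rails of 119×76 mm section span the gap between the posts with their undersides at z = 247 mm and z = 809 mm, flush with the posts' −y face. 8 pickets, each 109 mm wide, 16 mm thick and 917 mm tall, are fixed to the +y face of the rails with their bottoms at z = 42 mm, spaced across the span with a 114 mm gap after the −x post and between neighbouring pickets and before the +x post.


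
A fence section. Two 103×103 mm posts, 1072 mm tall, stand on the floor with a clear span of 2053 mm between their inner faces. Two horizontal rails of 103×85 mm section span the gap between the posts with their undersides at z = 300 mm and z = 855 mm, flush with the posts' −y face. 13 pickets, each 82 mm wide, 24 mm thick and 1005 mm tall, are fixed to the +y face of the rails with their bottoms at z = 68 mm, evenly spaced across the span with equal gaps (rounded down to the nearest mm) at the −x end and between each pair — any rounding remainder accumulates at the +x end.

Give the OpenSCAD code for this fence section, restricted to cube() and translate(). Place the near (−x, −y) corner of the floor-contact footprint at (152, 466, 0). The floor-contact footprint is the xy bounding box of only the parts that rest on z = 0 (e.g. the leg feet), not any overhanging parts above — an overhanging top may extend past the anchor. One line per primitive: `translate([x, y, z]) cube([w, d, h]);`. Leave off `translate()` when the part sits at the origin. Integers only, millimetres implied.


translate([152, 466, 0]) cube([103, 103, 1072]);
translate([2308, 466, 0]) cube([103, 103, 1072]);
translate([255, 466, 300]) cube([2053, 103, 85]);
translate([255, 466, 855]) cube([2053, 103, 85]);
translate([325, 569, 68]) cube([82, 24, 1005]);
translate([477, 569, 68]) cube([82, 24, 1005]);
translate([629, 569, 68]) cube([82, 24, 1005]);
translate([781, 569, 68]) cube([82, 24, 1005]);
translate([933, 569, 68]) cube([82, 24, 1005]);
translate([1085, 569, 68]) cube([82, 24, 1005]);
translate([1237, 569, 68]) cube([82, 24, 1005]);
translate([1389, 569, 68]) cube([82, 24, 1005]);
translate([1541, 569, 68]) cube([82, 24, 1005]);
translate([1693, 569, 68]) cube([82, 24, 1005]);
translate([1845, 569, 68]) cube([82, 24, 1005]);
translate([1997, 569, 68]) cube([82, 24, 1005]);
translate([2149, 569, 68]) cube([82, 24, 1005]);


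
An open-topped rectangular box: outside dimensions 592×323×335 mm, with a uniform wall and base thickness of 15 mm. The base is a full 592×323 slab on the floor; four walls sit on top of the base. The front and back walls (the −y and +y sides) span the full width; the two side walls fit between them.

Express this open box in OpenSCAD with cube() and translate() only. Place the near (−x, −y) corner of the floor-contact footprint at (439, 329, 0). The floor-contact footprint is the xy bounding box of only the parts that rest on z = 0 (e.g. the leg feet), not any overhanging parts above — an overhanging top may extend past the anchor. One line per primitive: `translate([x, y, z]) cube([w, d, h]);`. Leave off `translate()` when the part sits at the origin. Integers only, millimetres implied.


translate([439, 329, 0]) cube([592, 323, 15]);
translate([439, 329, 15]) cube([592, 15, 320]);
translate([439, 637, 15]) cube([592, 15, 320]);
translate([439, 344, 15]) cube([15, 293, 320]);
translate([1016, 344, 15]) cube([15, 293, 320]);


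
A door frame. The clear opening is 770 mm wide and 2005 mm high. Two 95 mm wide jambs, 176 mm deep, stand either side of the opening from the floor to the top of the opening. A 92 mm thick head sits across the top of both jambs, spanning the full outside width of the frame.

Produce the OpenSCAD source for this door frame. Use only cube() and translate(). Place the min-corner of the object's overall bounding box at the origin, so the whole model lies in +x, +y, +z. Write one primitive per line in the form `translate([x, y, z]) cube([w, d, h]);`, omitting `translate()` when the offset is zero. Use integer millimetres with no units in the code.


cube([95, 176, 2005]);
translate([865, 0, 0]) cube([95, 176, 2005]);
translate([0, 0, 2005]) cube([960, 176, 92]);


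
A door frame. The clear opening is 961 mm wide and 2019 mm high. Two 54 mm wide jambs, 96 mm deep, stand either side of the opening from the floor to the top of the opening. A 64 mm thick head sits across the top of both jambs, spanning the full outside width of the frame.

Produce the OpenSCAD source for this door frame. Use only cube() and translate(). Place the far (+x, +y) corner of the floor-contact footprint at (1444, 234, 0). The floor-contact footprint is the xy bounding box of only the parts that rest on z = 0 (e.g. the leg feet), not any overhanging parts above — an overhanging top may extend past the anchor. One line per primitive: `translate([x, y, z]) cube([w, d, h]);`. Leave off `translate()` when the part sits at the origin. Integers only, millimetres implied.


translate([375, 138, 0]) cube([54, 96, 2019]);
translate([1390, 138, 0]) cube([54, 96, 2019]);
translate([375, 138, 2019]) cube([1069, 96, 64]);


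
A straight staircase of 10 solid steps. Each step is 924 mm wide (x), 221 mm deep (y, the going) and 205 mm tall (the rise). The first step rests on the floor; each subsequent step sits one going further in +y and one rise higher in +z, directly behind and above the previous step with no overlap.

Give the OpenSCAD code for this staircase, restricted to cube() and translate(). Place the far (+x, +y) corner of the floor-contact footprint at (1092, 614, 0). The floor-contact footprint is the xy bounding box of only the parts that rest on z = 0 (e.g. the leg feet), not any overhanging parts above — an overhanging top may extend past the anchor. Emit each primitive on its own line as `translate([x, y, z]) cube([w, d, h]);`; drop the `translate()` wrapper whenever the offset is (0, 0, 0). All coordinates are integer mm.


translate([168, 393, 0]) cube([924, 221, 205]);
translate([168, 614, 205]) cube([924, 221, 205]);
translate([168, 835, 410]) cube([924, 221, 205]);
translate([168, 1056, 615]) cube([924, 221, 205]);
translate([168, 1277, 820]) cube([924, 221, 205]);
translate([168, 1498, 1025]) cube([924, 221, 205]);
translate([168, 1719, 1230]) cube([924, 221, 205]);
translate([168, 1940, 1435]) cube([924, 221, 205]);
translate([168, 2161, 1640]) cube([924, 221, 205]);
translate([168, 2382, 1845]) cube([924, 221, 205]);


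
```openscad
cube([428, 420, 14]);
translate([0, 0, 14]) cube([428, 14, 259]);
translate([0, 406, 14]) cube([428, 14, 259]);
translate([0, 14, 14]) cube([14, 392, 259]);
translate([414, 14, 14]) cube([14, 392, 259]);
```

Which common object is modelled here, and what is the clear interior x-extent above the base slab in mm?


An open box. The internal width is 400 mm.

A 428×420 base slab with four walls standing on it — an open box. The base is 428 mm wide and the walls are 14 mm thick, so the internal width is 428 − 2 × 14 = 400 mm.


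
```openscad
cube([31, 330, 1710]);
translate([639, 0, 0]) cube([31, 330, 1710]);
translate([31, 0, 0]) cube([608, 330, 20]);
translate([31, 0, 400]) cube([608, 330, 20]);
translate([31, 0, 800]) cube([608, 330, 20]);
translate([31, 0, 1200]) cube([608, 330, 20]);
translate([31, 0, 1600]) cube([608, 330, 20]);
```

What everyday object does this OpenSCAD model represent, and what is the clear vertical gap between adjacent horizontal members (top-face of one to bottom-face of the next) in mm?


A bookshelf. The clear shelf gap is 380 mm.

Two tall side panels with 5 horizontal boards between them — a bookshelf. The first two shelf undersides are at z = 0 and z = 400; with shelf thickness 20, the clear gap is 400 − 0 − 20 = 380 mm.


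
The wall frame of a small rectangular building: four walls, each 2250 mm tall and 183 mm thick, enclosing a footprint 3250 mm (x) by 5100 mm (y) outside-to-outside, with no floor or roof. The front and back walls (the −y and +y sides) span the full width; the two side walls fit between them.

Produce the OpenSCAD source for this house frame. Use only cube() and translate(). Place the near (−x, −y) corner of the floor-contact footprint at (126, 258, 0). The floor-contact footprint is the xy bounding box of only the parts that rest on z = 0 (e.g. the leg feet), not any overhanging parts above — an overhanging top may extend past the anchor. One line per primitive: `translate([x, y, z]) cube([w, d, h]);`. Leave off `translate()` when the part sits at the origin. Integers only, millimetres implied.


translate([126, 258, 0]) cube([3250, 183, 2250]);
translate([126, 5175, 0]) cube([3250, 183, 2250]);
translate([126, 441, 0]) cube([183, 4734, 2250]);
translate([3193, 441, 0]) cube([183, 4734, 2250]);


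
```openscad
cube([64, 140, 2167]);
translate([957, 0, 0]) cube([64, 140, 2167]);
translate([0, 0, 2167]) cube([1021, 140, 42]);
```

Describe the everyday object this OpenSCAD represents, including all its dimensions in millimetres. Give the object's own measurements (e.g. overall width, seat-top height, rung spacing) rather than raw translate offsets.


A door frame. The clear opening is 893 mm wide and 2167 mm high. Two 64 mm wide jambs, 140 mm deep, stand either side of the opening from the floor to the top of the opening. A 42 mm thick head sits across the top of both jambs, spanning the full outside width of the frame.


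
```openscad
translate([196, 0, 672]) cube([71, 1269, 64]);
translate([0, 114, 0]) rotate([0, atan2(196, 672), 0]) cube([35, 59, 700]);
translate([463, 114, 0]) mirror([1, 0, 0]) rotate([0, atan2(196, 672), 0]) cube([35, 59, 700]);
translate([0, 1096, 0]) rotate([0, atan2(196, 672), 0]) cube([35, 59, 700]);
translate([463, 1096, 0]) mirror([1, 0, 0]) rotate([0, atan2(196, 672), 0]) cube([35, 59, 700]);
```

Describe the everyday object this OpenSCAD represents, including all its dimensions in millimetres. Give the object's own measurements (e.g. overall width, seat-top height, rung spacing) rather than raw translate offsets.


A sawhorse. A 71×1269×64 mm beam (x, y, z) sits on two A-frame leg pairs. Each pair is two raked legs of 35×59 mm section (59 mm along y) splaying symmetrically in x. Each leg rises 672 mm vertically over 196 mm of horizontal reach and is 700 mm long along its own axis. Every leg's outer bottom edge rests on the floor and its outer top edge meets a bottom edge of the beam — the left legs (tilting toward +x) meet the beam's −x bottom edge, the right legs (their mirror images, tilting toward −x) meet its +x bottom edge — so the leg tops tuck under the beam, the beam's underside is 672 mm above the floor, and the feet are 463 mm apart outside-to-outside with the beam centred between them. The two leg pairs are set in 114 mm from either end of the beam.


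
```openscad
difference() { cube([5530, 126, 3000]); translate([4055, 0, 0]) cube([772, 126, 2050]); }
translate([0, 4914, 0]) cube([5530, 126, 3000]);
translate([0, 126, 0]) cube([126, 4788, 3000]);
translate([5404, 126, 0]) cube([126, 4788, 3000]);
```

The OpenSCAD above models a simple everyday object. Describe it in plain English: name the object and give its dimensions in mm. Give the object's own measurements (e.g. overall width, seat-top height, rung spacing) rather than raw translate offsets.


A single room: four walls, each 3000 mm tall and 126 mm thick, enclosing an outside footprint 5530×5040 mm (x × y), no floor or roof. The front and back walls (−y and +y sides) run the full x-width; the side walls fit between their inner faces. A door opening 772 mm wide and 2050 mm tall is cut through the front wall from the floor up, its −x edge 4055 mm from the wall's −x end.


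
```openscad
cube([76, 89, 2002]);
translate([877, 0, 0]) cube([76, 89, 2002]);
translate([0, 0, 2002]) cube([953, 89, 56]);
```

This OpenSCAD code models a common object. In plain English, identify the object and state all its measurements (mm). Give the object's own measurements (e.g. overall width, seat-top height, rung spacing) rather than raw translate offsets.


A door frame. The clear opening is 801 mm wide and 2002 mm high. Two 76 mm wide jambs, 89 mm deep, stand either side of the opening from the floor to the top of the opening. A 56 mm thick head sits across the top of both jambs, spanning the full outside width of the frame.


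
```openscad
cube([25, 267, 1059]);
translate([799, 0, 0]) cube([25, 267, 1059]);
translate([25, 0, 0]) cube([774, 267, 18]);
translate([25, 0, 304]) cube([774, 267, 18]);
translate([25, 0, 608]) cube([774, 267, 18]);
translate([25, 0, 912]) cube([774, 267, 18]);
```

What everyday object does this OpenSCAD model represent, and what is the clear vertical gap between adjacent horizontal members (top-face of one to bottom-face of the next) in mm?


A bookshelf. The clear shelf gap is 286 mm.

Two tall side panels with 4 horizontal boards between them — a bookshelf. The first two shelf undersides are at z = 0 and z = 304; with shelf thickness 18, the clear gap is 304 − 0 − 18 = 286 mm.


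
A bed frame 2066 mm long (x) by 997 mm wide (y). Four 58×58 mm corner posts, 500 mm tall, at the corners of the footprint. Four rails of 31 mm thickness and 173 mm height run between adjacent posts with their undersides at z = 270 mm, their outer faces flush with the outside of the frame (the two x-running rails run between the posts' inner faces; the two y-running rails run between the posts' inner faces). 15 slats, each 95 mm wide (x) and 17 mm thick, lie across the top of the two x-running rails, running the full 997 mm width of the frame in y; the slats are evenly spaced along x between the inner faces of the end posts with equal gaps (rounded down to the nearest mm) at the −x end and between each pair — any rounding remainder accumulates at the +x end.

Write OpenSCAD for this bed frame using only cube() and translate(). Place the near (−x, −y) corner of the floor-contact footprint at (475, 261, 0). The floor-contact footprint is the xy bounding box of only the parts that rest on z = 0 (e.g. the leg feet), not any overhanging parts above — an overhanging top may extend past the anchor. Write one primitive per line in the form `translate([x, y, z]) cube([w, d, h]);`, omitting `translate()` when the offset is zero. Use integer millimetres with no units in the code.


translate([475, 261, 0]) cube([58, 58, 500]);
translate([475, 1200, 0]) cube([58, 58, 500]);
translate([2483, 261, 0]) cube([58, 58, 500]);
translate([2483, 1200, 0]) cube([58, 58, 500]);
translate([533, 261, 270]) cube([1950, 31, 173]);
translate([533, 1227, 270]) cube([1950, 31, 173]);
translate([475, 319, 270]) cube([31, 881, 173]);
translate([2510, 319, 270]) cube([31, 881, 173]);
translate([565, 261, 443]) cube([95, 997, 17]);
translate([692, 261, 443]) cube([95, 997, 17]);
translate([819, 261, 443]) cube([95, 997, 17]);
translate([946, 261, 443]) cube([95, 997, 17]);
translate([1073, 261, 443]) cube([95, 997, 17]);
translate([1200, 261, 443]) cube([95, 997, 17]);
translate([1327, 261, 443]) cube([95, 997, 17]);
translate([1454, 261, 443]) cube([95, 997, 17]);
translate([1581, 261, 443]) cube([95, 997, 17]);
translate([1708, 261, 443]) cube([95, 997, 17]);
translate([1835, 261, 443]) cube([95, 997, 17]);
translate([1962, 261, 443]) cube([95, 997, 17]);
translate([2089, 261, 443]) cube([95, 997, 17]);
translate([2216, 261, 443]) cube([95, 997, 17]);
translate([2343, 261, 443]) cube([95, 997, 17]);


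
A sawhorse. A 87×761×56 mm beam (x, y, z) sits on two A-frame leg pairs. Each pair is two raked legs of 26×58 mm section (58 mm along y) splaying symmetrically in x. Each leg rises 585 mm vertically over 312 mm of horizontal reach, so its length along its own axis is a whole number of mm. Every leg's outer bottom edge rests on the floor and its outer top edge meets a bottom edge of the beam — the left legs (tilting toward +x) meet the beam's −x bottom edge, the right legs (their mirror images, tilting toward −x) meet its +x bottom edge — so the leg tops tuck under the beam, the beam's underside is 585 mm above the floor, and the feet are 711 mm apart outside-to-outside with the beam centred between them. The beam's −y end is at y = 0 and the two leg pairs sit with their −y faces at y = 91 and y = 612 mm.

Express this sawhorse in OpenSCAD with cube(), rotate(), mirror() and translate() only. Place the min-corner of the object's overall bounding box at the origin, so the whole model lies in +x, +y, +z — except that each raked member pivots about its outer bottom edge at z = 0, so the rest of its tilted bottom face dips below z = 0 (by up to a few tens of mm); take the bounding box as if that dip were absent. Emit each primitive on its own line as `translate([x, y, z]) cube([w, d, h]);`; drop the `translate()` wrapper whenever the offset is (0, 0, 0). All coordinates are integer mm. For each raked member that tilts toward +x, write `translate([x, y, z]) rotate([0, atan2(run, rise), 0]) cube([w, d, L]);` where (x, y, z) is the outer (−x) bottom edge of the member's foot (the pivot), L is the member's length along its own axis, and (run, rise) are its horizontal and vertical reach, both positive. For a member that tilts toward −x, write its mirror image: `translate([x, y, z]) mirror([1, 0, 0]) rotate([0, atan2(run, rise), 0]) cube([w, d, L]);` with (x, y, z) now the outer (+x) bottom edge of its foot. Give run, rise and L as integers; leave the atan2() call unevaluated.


translate([312, 0, 585]) cube([87, 761, 56]);
translate([0, 91, 0]) rotate([0, atan2(312, 585), 0]) cube([26, 58, 663]);
translate([711, 91, 0]) mirror([1, 0, 0]) rotate([0, atan2(312, 585), 0]) cube([26, 58, 663]);
translate([0, 612, 0]) rotate([0, atan2(312, 585), 0]) cube([26, 58, 663]);
translate([711, 612, 0]) mirror([1, 0, 0]) rotate([0, atan2(312, 585), 0]) cube([26, 58, 663]);
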